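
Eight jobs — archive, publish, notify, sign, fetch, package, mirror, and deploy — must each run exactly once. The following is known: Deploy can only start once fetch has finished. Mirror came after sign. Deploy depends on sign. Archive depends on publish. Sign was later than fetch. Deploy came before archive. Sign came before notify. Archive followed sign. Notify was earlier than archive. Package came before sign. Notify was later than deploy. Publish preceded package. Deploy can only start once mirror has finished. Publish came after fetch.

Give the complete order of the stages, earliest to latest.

The constraints fix every adjacent pair, so only one ordering works:
fetch → publish → package → sign → mirror → deploy → notify → archive.

fetch, publish, package, sign, mirror, deploy, notify, archive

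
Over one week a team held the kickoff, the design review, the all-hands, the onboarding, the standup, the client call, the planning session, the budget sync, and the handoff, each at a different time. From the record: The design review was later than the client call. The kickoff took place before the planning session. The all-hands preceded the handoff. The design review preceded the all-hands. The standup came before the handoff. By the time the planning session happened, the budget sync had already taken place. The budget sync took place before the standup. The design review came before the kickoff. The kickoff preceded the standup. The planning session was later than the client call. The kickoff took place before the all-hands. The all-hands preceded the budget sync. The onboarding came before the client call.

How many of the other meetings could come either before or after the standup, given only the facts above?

1

Forced before the standup: the all-hands, the budget sync, the client call, the design review, the kickoff, and the onboarding; forced after the standup: the handoff.
That leaves the planning session with no forced order relative to the standup — 1.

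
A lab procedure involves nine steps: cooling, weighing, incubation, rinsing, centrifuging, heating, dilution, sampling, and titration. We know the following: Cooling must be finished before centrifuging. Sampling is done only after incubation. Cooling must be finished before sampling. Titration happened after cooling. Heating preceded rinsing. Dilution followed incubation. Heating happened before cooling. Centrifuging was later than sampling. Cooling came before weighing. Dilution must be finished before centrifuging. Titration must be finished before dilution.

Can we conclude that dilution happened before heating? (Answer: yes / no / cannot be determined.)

no

Tracing the constraints gives heating → cooling → titration → dilution, so heating must come before dilution.
That means dilution cannot be before heating.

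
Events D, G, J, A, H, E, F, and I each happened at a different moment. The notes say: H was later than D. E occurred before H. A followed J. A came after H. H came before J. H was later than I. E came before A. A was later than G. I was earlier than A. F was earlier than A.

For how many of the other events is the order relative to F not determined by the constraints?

Forced after F: A.
That leaves D, E, G, H, I, and J with no forced order relative to F — 6.

6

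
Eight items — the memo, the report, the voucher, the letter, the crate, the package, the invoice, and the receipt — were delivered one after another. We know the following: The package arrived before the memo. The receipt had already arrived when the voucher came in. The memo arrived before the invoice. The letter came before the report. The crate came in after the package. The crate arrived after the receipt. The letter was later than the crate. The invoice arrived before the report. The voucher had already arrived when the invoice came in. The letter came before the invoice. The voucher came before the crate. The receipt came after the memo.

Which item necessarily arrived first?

the package

The package has a chain of constraints placing it before every other item, so the package must be first.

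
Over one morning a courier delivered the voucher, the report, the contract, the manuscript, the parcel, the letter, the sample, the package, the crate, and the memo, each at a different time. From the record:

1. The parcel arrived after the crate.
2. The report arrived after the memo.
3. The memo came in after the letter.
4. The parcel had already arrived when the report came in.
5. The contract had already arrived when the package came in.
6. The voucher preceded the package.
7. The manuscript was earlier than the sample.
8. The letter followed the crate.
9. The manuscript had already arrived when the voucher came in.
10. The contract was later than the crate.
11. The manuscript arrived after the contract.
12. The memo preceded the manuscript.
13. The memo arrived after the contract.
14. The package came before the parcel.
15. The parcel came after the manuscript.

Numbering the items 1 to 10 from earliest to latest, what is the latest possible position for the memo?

4

The memo must come before the manuscript, the package, the parcel, the report, the sample, and the voucher — 6 items forced after it.
Everything else can be placed before the memo in some valid order, so the memo can sit as late as position 10 − 6 = 4.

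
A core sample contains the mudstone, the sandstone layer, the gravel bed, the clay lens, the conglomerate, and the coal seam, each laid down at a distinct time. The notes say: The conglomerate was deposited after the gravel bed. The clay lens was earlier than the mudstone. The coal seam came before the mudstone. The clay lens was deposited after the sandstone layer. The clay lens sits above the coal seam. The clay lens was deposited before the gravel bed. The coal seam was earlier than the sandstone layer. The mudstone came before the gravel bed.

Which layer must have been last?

the conglomerate

Every other layer has a chain of constraints placing it before the conglomerate, so the conglomerate is last.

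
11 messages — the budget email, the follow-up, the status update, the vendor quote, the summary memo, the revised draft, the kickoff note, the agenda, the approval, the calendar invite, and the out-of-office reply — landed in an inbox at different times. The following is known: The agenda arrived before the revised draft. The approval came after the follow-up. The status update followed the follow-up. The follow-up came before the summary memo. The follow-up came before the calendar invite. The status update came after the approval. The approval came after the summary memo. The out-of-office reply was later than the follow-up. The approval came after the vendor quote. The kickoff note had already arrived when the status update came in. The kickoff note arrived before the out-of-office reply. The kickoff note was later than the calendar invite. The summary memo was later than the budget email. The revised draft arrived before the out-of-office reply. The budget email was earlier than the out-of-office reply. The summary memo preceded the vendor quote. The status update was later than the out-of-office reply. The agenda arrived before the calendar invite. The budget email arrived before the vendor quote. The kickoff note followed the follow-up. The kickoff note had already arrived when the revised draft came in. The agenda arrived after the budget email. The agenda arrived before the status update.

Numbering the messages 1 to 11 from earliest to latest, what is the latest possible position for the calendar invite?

7

The calendar invite must come before the kickoff note, the out-of-office reply, the revised draft, and the status update — 4 messages forced after it.
Everything else can be placed before the calendar invite in some valid order, so the calendar invite can sit as late as position 11 − 4 = 7.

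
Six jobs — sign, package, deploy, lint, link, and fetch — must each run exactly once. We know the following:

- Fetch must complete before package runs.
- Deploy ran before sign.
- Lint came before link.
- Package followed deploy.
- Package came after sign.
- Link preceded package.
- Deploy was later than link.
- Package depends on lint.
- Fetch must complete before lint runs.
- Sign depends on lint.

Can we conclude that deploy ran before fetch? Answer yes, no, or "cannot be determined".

Tracing the constraints gives fetch → lint → link → deploy, so fetch must come before deploy.
That means deploy cannot be before fetch.

no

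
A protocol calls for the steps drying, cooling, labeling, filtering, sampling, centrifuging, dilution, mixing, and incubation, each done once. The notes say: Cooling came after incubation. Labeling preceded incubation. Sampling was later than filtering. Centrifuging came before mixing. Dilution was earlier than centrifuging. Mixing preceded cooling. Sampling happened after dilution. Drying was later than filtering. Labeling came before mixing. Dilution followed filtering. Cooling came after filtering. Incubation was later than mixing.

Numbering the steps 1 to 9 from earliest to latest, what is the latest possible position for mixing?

Mixing must come before cooling and incubation — 2 steps forced after it.
Everything else can be placed before mixing in some valid order, so mixing can sit as late as position 9 − 2 = 7.

7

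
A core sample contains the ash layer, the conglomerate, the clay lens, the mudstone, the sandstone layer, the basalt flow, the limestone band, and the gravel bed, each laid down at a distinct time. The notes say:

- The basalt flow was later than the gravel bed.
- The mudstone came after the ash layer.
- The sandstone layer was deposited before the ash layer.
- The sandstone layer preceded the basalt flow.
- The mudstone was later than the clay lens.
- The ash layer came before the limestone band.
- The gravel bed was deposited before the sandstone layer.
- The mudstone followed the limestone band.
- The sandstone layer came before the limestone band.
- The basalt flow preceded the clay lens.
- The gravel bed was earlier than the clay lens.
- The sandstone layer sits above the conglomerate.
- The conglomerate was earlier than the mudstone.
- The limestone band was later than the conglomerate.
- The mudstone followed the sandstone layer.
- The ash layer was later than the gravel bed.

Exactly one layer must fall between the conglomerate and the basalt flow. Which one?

the sandstone layer

Tracing the constraints gives the conglomerate → the sandstone layer → the basalt flow, so the sandstone layer sits after the conglomerate and before the basalt flow.
No other layer is forced both after the conglomerate and before the basalt flow.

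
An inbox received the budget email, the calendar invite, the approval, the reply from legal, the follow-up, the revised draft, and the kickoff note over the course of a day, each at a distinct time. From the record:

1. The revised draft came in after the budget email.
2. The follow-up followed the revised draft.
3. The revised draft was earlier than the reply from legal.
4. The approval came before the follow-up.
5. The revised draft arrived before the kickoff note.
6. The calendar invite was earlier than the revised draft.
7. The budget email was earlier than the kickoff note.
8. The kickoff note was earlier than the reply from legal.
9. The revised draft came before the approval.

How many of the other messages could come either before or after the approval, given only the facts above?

2

Forced before the approval: the budget email, the calendar invite, and the revised draft; forced after the approval: the follow-up.
That leaves the kickoff note and the reply from legal with no forced order relative to the approval — 2.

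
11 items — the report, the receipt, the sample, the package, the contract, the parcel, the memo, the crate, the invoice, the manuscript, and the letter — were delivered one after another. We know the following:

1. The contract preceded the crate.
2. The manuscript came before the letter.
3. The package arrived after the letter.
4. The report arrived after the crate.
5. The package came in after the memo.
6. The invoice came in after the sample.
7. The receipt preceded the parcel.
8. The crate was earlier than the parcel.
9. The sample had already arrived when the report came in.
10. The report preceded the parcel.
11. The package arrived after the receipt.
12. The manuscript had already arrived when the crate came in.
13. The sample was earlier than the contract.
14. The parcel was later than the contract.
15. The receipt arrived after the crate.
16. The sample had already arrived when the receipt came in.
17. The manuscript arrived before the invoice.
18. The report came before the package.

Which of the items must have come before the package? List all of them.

the contract, the crate, the letter, the manuscript, the memo, the receipt, the report, the sample

Directly stated before the package: the letter, the memo, the receipt, and the report.
The contract reaches the package via the contract → the crate → the receipt → the package.
The crate reaches the package via the crate → the receipt → the package.
The manuscript reaches the package via the manuscript → the letter → the package.
Likewise the sample reaches the package by chaining the stated constraints.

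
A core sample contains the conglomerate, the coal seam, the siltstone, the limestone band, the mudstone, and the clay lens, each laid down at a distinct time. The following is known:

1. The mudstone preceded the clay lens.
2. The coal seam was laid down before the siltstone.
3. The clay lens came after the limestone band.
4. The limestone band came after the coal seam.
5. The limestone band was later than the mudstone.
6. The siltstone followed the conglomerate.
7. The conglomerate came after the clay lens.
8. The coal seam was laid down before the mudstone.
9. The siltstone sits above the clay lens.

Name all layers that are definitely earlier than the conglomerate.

Directly stated before the conglomerate: the clay lens.
The coal seam reaches the conglomerate via the coal seam → the mudstone → the clay lens → the conglomerate.
The limestone band reaches the conglomerate via the limestone band → the clay lens → the conglomerate.
The mudstone reaches the conglomerate via the mudstone → the clay lens → the conglomerate.
No chain forces the siltstone ahead of the conglomerate.

the clay lens, the coal seam, the limestone band, the mudstone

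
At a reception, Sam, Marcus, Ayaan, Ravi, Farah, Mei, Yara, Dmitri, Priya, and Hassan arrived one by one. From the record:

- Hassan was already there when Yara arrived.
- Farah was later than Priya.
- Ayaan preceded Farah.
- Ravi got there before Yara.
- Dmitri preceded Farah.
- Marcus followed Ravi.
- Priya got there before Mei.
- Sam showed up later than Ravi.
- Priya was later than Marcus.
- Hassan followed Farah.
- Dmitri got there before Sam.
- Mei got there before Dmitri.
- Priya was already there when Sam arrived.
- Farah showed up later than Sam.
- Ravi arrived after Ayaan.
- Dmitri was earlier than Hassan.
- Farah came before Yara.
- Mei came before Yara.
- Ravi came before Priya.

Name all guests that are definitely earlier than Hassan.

Directly stated before Hassan: Dmitri and Farah.
Ayaan reaches Hassan via Ayaan → Farah → Hassan.
Marcus reaches Hassan via Marcus → Priya → Farah → Hassan.
Mei reaches Hassan via Mei → Dmitri → Hassan.
Likewise Priya, Ravi, and Sam each reach Hassan by chaining the stated constraints.

Ayaan, Dmitri, Farah, Marcus, Mei, Priya, Ravi, Sam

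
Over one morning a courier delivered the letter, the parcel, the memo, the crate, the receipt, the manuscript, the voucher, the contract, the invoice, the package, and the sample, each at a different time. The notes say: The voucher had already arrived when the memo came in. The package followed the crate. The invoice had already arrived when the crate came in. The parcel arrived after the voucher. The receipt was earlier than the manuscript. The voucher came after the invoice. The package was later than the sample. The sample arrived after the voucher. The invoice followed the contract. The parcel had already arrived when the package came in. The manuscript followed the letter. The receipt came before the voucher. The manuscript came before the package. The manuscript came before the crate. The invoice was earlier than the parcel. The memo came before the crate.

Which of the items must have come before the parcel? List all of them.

the contract, the invoice, the receipt, the voucher

Directly stated before the parcel: the invoice and the voucher.
The contract reaches the parcel via the contract → the invoice → the parcel.
The receipt reaches the parcel via the receipt → the voucher → the parcel.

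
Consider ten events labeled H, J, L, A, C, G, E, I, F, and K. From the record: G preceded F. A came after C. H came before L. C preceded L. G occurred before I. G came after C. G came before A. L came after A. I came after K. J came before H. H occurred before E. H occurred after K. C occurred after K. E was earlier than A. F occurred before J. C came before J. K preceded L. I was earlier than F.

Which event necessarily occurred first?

K has a chain of constraints placing it before every other event, so K must be first.

K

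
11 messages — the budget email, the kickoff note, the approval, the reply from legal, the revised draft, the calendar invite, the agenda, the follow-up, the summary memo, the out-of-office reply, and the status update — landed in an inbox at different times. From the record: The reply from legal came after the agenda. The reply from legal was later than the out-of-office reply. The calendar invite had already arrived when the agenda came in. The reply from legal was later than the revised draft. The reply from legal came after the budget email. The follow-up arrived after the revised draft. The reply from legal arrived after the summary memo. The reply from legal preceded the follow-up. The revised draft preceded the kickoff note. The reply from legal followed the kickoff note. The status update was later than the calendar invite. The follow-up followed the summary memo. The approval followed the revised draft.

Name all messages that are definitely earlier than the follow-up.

Directly stated before the follow-up: the reply from legal, the revised draft, and the summary memo.
The agenda reaches the follow-up via the agenda → the reply from legal → the follow-up.
The budget email reaches the follow-up via the budget email → the reply from legal → the follow-up.
The calendar invite reaches the follow-up via the calendar invite → the agenda → the reply from legal → the follow-up.
Likewise the kickoff note and the out-of-office reply each reach the follow-up by chaining the stated constraints.
No chain forces the status update (or any of the others) ahead of the follow-up.

the agenda, the budget email, the calendar invite, the kickoff note, the out-of-office reply, the reply from legal, the revised draft, the summary memo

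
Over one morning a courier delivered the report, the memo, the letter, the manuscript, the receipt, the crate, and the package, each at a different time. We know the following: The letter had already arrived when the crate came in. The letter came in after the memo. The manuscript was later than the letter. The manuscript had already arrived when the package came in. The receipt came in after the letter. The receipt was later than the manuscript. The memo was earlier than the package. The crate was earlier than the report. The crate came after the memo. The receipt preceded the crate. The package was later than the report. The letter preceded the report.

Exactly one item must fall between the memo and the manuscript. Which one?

Tracing the constraints gives the memo → the letter → the manuscript, so the letter sits after the memo and before the manuscript.
No other item is forced both after the memo and before the manuscript.

the letter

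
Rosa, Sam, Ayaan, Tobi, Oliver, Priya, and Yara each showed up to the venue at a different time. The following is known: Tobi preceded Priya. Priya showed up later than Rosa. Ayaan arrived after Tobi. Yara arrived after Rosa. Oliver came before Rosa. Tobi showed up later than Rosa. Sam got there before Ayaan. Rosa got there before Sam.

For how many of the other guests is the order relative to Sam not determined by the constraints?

3

Forced before Sam: Oliver and Rosa; forced after Sam: Ayaan.
That leaves Priya, Tobi, and Yara with no forced order relative to Sam — 3.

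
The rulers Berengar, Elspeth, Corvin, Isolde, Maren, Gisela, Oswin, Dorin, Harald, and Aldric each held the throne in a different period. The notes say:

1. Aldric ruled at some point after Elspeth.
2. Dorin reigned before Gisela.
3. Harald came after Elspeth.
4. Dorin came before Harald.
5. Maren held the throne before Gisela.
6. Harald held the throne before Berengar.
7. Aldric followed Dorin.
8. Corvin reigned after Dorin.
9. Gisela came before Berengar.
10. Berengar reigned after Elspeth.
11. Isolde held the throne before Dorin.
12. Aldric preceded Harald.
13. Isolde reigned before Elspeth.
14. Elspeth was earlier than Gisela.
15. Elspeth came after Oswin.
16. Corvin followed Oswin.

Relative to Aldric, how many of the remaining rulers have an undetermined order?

3

Forced before Aldric: Dorin, Elspeth, Isolde, and Oswin; forced after Aldric: Berengar and Harald.
That leaves Corvin, Gisela, and Maren with no forced order relative to Aldric — 3.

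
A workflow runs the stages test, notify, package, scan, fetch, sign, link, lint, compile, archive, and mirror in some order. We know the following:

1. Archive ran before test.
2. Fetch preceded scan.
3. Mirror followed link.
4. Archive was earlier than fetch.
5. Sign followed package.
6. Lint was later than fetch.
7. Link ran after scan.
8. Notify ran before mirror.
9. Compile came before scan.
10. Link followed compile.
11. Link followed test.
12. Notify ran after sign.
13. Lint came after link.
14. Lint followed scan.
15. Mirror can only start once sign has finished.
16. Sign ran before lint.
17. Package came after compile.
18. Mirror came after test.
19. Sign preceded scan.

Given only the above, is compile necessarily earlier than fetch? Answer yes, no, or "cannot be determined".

cannot be determined

No chain of stated constraints runs from compile to fetch, and none runs from fetch to compile either.
So the relative order of compile and fetch is not fixed by the given facts.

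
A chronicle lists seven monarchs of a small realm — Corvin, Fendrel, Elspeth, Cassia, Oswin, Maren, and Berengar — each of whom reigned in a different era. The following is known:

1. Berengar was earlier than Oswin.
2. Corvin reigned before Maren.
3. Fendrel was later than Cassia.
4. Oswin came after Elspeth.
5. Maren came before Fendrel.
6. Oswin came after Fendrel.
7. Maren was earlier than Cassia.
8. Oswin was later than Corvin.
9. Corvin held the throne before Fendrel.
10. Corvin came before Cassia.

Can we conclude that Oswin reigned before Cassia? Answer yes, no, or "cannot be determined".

no

Tracing the constraints gives Cassia → Fendrel → Oswin, so Cassia must come before Oswin.
That means Oswin cannot be before Cassia.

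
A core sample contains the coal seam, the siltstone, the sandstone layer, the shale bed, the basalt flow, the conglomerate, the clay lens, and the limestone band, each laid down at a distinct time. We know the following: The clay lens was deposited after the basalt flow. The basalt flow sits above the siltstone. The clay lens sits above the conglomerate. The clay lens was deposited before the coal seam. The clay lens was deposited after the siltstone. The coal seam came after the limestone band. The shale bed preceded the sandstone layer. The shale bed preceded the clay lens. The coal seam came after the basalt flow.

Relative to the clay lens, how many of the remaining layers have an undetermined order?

Forced before the clay lens: the basalt flow, the conglomerate, the shale bed, and the siltstone; forced after the clay lens: the coal seam.
That leaves the limestone band and the sandstone layer with no forced order relative to the clay lens — 2.

2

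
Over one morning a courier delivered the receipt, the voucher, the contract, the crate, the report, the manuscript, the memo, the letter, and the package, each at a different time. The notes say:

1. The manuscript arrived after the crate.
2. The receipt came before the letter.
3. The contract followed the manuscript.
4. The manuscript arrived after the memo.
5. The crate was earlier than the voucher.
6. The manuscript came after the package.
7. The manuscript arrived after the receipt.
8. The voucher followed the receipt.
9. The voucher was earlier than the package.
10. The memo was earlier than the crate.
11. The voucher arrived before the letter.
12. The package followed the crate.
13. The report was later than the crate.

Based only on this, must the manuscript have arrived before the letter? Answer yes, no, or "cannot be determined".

No chain of stated constraints runs from the manuscript to the letter, and none runs from the letter to the manuscript either.
So the relative order of the manuscript and the letter is not fixed by the given facts.

cannot be determined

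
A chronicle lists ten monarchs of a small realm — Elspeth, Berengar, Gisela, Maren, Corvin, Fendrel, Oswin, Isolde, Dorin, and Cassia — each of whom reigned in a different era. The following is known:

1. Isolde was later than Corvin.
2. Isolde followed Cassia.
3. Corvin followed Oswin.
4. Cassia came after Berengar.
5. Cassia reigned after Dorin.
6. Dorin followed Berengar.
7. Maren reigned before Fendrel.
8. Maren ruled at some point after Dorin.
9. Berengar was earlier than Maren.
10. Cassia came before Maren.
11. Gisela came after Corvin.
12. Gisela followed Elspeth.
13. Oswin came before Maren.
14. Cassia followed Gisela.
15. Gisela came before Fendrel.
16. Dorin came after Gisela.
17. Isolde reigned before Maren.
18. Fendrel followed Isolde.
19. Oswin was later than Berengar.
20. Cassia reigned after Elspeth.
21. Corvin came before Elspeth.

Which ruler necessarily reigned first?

Berengar has a chain of constraints placing them before every other ruler, so Berengar must be first.

Berengar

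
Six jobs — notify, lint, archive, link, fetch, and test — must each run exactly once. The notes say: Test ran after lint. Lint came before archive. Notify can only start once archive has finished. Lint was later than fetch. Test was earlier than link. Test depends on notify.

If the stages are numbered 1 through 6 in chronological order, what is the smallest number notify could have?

Archive, fetch, and lint must all come before notify — 3 forced predecessors.
Nothing else is forced ahead of notify, so its earliest slot is position 3 + 1 = 4.

4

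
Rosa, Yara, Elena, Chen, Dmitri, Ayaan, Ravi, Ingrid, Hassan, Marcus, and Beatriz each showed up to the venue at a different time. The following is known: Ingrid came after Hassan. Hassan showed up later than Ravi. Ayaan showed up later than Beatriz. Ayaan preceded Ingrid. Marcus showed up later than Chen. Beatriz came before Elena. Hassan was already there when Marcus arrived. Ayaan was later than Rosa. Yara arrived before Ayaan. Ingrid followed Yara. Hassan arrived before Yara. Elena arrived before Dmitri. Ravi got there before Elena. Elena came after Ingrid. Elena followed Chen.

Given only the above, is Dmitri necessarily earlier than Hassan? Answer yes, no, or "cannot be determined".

Tracing the constraints gives Hassan → Ingrid → Elena → Dmitri, so Hassan must come before Dmitri.
That means Dmitri cannot be before Hassan.

no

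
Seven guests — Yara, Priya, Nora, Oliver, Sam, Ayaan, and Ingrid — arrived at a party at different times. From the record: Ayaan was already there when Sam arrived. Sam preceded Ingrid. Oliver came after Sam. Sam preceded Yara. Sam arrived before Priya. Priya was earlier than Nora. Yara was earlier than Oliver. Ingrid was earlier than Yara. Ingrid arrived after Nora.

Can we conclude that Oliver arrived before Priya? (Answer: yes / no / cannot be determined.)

no

Tracing the constraints gives Priya → Nora → Ingrid → Yara → Oliver, so Priya must come before Oliver.
That means Oliver cannot be before Priya.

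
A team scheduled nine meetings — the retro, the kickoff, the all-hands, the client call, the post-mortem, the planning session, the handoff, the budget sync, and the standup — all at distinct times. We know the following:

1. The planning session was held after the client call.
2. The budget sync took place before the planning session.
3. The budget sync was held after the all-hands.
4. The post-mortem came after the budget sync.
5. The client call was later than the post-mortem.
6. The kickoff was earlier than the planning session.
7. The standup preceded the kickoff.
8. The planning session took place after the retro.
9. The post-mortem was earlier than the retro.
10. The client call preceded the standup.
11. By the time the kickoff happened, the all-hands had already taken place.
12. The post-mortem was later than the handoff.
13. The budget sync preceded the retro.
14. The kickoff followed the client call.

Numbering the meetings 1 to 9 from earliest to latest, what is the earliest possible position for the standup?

The all-hands, the budget sync, the client call, the handoff, and the post-mortem must all come before the standup — 5 forced predecessors.
Nothing else is forced ahead of the standup, so its earliest slot is position 5 + 1 = 6.

6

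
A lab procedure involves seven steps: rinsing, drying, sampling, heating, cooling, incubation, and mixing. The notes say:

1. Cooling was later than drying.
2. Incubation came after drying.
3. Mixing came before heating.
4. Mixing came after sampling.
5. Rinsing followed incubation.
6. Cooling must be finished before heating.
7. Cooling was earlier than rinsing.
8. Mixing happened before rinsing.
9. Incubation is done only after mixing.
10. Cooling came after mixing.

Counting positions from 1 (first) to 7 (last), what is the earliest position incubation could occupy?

Drying, mixing, and sampling must all come before incubation — 3 forced predecessors.
Nothing else is forced ahead of incubation, so its earliest slot is position 3 + 1 = 4.

4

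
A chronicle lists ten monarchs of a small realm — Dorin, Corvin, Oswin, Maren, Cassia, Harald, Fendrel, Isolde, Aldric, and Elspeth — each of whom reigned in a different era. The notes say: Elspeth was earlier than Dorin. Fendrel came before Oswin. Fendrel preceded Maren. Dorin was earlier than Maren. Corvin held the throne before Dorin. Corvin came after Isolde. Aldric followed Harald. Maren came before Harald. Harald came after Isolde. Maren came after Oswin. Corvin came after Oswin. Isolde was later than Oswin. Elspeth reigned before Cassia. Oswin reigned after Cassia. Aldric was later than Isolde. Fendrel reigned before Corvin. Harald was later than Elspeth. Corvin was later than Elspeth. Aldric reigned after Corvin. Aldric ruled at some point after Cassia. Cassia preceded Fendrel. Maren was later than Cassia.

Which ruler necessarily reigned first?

Elspeth has a chain of constraints placing them before every other ruler, so Elspeth must be first.

Elspeth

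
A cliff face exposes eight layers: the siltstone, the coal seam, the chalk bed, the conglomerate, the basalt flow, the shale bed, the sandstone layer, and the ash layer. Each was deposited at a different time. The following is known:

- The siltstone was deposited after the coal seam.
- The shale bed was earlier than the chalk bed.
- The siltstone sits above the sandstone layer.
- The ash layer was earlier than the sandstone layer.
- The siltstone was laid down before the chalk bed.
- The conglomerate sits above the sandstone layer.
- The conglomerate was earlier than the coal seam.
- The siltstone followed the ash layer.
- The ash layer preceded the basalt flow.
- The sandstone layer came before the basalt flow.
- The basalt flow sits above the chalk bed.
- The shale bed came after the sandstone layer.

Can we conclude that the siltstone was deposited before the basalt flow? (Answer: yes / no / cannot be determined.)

Chain the constraints: the siltstone → the chalk bed → the basalt flow. Each link is directly stated, so the siltstone comes before the basalt flow.

yes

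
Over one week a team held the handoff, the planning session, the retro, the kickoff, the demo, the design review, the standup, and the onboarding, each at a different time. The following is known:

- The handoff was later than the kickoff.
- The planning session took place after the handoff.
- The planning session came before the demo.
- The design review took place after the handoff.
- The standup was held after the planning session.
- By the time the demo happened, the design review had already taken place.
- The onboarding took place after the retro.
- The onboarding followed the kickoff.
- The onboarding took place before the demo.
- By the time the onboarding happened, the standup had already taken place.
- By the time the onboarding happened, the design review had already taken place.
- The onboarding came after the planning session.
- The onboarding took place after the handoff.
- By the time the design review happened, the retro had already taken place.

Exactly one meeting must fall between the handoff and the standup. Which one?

Tracing the constraints gives the handoff → the planning session → the standup, so the planning session sits after the handoff and before the standup.
No other meeting is forced both after the handoff and before the standup.

the planning session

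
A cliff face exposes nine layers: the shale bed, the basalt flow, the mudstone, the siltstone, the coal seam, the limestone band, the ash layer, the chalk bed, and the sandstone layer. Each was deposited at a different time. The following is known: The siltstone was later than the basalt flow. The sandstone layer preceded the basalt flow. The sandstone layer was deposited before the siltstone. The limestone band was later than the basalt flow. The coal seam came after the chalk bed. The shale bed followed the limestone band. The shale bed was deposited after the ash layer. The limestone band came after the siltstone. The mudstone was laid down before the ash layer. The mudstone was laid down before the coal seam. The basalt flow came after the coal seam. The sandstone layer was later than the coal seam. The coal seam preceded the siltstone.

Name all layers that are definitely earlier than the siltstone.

Directly stated before the siltstone: the basalt flow, the coal seam, and the sandstone layer.
The chalk bed reaches the siltstone via the chalk bed → the coal seam → the siltstone.
The mudstone reaches the siltstone via the mudstone → the coal seam → the siltstone.

the basalt flow, the chalk bed, the coal seam, the mudstone, the sandstone layer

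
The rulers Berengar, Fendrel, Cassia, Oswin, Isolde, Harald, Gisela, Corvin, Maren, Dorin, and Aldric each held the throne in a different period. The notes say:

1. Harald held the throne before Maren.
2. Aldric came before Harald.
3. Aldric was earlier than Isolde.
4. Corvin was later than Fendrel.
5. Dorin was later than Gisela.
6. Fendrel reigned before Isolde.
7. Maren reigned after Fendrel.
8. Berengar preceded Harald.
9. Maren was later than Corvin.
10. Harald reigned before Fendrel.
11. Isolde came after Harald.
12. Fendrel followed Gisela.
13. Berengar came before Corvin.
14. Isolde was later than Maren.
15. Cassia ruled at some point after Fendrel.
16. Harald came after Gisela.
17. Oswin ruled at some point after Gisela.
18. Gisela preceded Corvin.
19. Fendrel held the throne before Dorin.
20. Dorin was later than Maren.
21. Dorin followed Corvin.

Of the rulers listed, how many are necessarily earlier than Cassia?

5

Directly stated before Cassia: Fendrel.
Aldric reaches Cassia via Aldric → Harald → Fendrel → Cassia.
Berengar reaches Cassia via Berengar → Harald → Fendrel → Cassia.
Gisela reaches Cassia via Gisela → Fendrel → Cassia.
Likewise Harald reaches Cassia by chaining the stated constraints.
That's Aldric, Berengar, Fendrel, Gisela, and Harald — 5 in all.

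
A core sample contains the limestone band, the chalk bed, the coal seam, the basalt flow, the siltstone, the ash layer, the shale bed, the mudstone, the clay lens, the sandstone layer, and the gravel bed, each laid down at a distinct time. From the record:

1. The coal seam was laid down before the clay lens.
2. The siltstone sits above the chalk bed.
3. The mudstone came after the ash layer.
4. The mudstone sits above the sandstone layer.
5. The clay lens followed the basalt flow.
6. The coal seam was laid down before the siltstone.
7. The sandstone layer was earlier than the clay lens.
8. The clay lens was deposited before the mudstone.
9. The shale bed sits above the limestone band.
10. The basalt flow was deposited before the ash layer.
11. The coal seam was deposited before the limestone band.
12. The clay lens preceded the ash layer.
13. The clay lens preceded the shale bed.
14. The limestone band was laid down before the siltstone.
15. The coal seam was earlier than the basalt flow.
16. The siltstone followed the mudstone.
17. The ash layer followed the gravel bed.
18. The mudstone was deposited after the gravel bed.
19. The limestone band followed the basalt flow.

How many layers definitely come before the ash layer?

Directly stated before the ash layer: the basalt flow, the clay lens, and the gravel bed.
The coal seam reaches the ash layer via the coal seam → the basalt flow → the ash layer.
The sandstone layer reaches the ash layer via the sandstone layer → the clay lens → the ash layer.
That's the basalt flow, the clay lens, the coal seam, the gravel bed, and the sandstone layer — 5 in all.

5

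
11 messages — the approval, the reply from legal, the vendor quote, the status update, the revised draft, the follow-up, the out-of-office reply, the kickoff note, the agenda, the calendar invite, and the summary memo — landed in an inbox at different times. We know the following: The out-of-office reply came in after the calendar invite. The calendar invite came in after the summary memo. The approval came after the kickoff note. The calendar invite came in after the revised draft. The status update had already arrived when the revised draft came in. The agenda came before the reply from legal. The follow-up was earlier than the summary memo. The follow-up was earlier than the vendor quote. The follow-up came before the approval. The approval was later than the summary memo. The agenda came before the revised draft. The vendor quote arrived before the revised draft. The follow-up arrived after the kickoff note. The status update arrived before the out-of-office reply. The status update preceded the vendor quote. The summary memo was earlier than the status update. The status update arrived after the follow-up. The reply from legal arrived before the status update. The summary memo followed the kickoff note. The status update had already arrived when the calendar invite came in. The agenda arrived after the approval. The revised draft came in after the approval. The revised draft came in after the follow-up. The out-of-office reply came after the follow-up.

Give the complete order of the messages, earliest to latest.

the kickoff note, the follow-up, the summary memo, the approval, the agenda, the reply from legal, the status update, the vendor quote, the revised draft, the calendar invite, the out-of-office reply

The constraints fix every adjacent pair, so only one ordering works:
the kickoff note → the follow-up → the summary memo → the approval → the agenda → the reply from legal → the status update → the vendor quote → the revised draft → the calendar invite → the out-of-office reply.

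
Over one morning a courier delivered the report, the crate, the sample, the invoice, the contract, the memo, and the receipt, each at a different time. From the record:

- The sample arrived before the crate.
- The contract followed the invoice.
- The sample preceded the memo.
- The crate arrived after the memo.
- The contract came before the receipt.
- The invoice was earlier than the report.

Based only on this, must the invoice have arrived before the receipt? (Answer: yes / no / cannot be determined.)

Chain the constraints: the invoice → the contract → the receipt. Each link is directly stated, so the invoice comes before the receipt.

yes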